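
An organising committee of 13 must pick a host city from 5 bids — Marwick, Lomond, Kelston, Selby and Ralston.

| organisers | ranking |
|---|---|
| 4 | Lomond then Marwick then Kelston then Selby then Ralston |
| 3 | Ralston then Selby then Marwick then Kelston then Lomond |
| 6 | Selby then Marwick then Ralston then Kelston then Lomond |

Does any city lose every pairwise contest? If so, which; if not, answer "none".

Lomond

Pairwise majorities:
Marwick vs Lomond: Marwick is ranked higher on 3+6 = 9 ballots, Lomond on 4. Marwick wins 9–4.
Marwick vs Kelston: 13 to 0, Marwick.
Marwick vs Selby: Marwick is ranked higher on 4 ballots, Selby on 9. Selby wins 9–4.
Marwick vs Ralston: Marwick, 10–3.
Lomond vs Kelston: Lomond is ranked higher on 4 ballots, Kelston on 9. Kelston wins 9–4.
Lomond–Selby: Selby 9–4.
Lomond vs Ralston: 4 to 9, Ralston.
Kelston vs Selby: 4 to 9, Selby.
Kelston vs Ralston: Kelston preferred on 4 ballots; Ralston wins 9–4.
Selby vs Ralston: 4+6 = 10 for Selby, 3 for Ralston — Selby by 10–3.
Lomond is beaten in every head-to-head and is the Condorcet loser.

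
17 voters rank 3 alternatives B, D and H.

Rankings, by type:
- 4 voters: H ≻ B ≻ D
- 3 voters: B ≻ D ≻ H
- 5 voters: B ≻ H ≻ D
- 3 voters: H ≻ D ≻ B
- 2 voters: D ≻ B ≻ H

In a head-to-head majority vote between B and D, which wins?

Ballots ranking B above D: 4 + 3 + 5 = 12.
Ballots ranking D above B: 17 − 12 = 5.
B wins the head-to-head 12–5.

B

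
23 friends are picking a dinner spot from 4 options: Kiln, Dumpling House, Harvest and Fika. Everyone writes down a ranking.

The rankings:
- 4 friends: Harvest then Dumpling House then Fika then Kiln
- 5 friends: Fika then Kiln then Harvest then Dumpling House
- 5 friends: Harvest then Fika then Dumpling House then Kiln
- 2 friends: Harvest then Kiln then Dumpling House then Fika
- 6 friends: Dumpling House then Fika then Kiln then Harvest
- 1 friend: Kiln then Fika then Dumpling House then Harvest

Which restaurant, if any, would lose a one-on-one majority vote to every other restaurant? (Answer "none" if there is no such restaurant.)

none

Head-to-head results (23 friends):
Kiln–Dumpling House: Dumpling House 15–8.
Kiln vs Harvest: Kiln is ranked higher on 5+6+1 = 12 ballots, Harvest on 11. Kiln wins 12–11.
Kiln vs Fika: Fika wins 20–3.
Dumpling House vs Harvest: Dumpling House is ranked higher on 6+1 = 7 ballots, Harvest on 16. Harvest wins 16–7.
Dumpling House–Fika: Dumpling House 12–11.
Harvest vs Fika: 11 to 12, Fika.
No restaurant is winless: Kiln beats Harvest; Dumpling House beats Kiln; Harvest beats Dumpling House; Fika beats Kiln. There is no Condorcet loser.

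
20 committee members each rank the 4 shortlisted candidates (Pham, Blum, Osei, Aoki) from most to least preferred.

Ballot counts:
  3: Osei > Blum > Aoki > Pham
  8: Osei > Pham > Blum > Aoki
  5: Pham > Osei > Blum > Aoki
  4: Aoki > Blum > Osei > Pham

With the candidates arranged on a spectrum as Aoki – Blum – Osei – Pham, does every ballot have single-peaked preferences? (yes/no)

Axis positions: Aoki=1, Blum=2, Osei=3, Pham=4.
Cluster 1 (peak Osei at position 3): ranking walks positions 3-2-1-4, expanding outward from the peak — single-peaked.
Cluster 2 (peak Osei at position 3): ranking walks positions 3-4-2-1, expanding outward from the peak — single-peaked.
Cluster 3 (peak Pham at position 4): ranking walks positions 4-3-2-1, expanding outward from the peak — single-peaked.
Cluster 4 (peak Aoki at position 1): ranking walks positions 1-2-3-4, expanding outward from the peak — single-peaked.
Every ranking is single-peaked on this axis.

yes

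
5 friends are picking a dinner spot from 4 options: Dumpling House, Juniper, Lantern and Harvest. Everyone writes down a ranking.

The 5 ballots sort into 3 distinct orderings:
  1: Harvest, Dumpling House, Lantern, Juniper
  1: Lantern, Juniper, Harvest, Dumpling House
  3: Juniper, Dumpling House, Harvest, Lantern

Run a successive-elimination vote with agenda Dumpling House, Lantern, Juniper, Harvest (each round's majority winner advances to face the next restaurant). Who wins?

Juniper

Round 1: Dumpling House vs Lantern — 4–1, Dumpling House advances.
Round 2: Dumpling House vs Juniper — 1–4, Juniper advances.
Round 3: Juniper vs Harvest — 4–1, Juniper advances.
The agenda winner is Juniper.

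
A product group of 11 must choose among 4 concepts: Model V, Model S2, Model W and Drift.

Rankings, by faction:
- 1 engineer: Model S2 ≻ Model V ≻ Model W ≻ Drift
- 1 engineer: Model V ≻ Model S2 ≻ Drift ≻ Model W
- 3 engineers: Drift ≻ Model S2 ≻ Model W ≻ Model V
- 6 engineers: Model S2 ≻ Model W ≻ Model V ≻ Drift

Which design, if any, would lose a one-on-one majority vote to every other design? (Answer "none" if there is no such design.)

Drift

Head-to-head results (11 engineers):
Model V vs Model S2: 1 for Model V, 10 for Model S2 — Model S2 by 10–1.
Model V vs Model W: Model V preferred on 1+1 = 2 ballots; Model W wins 9–2.
Model V–Drift: Model V 8–3.
Model S2 vs Model W: Model S2, 11–0.
Model S2–Drift: Model S2 8–3.
Model W vs Drift: 7 to 4, Model W.
Drift is beaten in every head-to-head and is the Condorcet loser.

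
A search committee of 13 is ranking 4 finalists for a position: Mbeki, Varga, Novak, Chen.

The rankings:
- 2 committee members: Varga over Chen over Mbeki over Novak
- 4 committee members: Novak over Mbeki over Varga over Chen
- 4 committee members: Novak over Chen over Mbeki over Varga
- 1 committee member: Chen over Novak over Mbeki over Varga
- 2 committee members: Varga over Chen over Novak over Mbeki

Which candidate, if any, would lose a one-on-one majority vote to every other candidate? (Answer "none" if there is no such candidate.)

Head-to-head results (13 committee members):
Mbeki vs Varga: Mbeki preferred on 4+4+1 = 9 ballots; Mbeki wins 9–4.
Mbeki vs Novak: Novak, 11–2.
Mbeki vs Chen: Mbeki is ranked higher on 4 ballots, Chen on 9. Chen wins 9–4.
Varga vs Novak: Novak wins 9–4.
Varga vs Chen: Varga is ranked higher on 2+4+2 = 8 ballots, Chen on 5. Varga wins 8–5.
Novak–Chen: Novak 8–5.
Each candidate has at least one pairwise win (Mbeki beats Varga; Varga beats Chen; Novak beats Mbeki; Chen beats Mbeki) — no Condorcet loser.

none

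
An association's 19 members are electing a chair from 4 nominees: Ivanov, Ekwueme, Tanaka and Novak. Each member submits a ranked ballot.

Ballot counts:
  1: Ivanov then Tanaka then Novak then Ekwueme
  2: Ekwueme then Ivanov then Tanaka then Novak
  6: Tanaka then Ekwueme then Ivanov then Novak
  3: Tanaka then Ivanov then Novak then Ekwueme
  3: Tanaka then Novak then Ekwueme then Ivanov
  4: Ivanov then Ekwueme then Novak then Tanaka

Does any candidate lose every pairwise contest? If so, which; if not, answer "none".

Novak

Pairwise majorities:
Ivanov vs Ekwueme: Ivanov is ranked higher on 1+3+4 = 8 ballots, Ekwueme on 11. Ekwueme wins 11–8.
Ivanov vs Tanaka: Tanaka wins 12–7.
Ivanov–Novak: Ivanov 16–3.
Ekwueme vs Tanaka: Ekwueme is ranked higher on 2+4 = 6 ballots, Tanaka on 13. Tanaka wins 13–6.
Ekwueme–Novak: Ekwueme 12–7.
Tanaka vs Novak: Tanaka, 15–4.
Novak loses to every other candidate — it is the Condorcet loser.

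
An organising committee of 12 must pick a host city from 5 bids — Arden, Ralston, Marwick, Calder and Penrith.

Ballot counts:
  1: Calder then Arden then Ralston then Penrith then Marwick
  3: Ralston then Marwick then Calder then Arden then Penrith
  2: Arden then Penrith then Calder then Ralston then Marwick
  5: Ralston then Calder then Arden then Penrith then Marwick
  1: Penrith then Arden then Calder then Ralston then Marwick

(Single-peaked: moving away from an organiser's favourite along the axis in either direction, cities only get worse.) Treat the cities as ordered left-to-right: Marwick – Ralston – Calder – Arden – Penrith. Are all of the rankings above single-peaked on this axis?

Axis positions: Marwick=1, Ralston=2, Calder=3, Arden=4, Penrith=5.
Ballot type 1 (peak Calder at position 3): ranking walks positions 3-4-2-5-1, expanding outward from the peak — single-peaked.
Ballot type 2 (peak Ralston at position 2): ranking walks positions 2-1-3-4-5, expanding outward from the peak — single-peaked.
Ballot type 3 (peak Arden at position 4): ranking walks positions 4-5-3-2-1, expanding outward from the peak — single-peaked.
Ballot type 4 (peak Ralston at position 2): ranking walks positions 2-3-4-5-1, expanding outward from the peak — single-peaked.
Ballot type 5 (peak Penrith at position 5): ranking walks positions 5-4-3-2-1, expanding outward from the peak — single-peaked.
Every ranking is single-peaked on this axis.

yes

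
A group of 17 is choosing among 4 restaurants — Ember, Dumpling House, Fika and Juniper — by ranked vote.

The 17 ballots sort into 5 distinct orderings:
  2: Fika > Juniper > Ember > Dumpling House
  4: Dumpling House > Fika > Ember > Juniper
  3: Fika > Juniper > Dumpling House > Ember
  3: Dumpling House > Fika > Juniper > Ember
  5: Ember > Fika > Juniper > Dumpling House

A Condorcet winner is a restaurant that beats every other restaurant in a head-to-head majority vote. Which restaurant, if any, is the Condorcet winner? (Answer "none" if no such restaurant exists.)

Head-to-head results (17 friends):
Ember vs Dumpling House: Dumpling House, 10–7.
Ember–Fika: Fika 12–5.
Ember–Juniper: Ember 9–8.
Dumpling House vs Fika: Fika, 10–7.
Dumpling House–Juniper: Juniper 10–7.
Fika vs Juniper: Fika, 17–0.
Fika wins every pairwise contest, so Fika is the Condorcet winner.

Fika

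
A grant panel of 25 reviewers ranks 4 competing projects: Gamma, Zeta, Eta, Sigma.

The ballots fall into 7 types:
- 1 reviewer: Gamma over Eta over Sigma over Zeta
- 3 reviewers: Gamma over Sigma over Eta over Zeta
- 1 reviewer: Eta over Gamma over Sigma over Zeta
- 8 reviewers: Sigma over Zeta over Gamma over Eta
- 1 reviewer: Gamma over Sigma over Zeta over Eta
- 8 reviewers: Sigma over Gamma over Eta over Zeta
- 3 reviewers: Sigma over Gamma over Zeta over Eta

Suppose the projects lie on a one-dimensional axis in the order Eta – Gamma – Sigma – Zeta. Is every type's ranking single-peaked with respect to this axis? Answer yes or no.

yes

Axis positions: Eta=1, Gamma=2, Sigma=3, Zeta=4.
Type 1 (peak Gamma at position 2): ranking walks positions 2-1-3-4, expanding outward from the peak — single-peaked.
Type 2 (peak Gamma at position 2): ranking walks positions 2-3-1-4, expanding outward from the peak — single-peaked.
Type 3 (peak Eta at position 1): ranking walks positions 1-2-3-4, expanding outward from the peak — single-peaked.
Type 4 (peak Sigma at position 3): ranking walks positions 3-4-2-1, expanding outward from the peak — single-peaked.
Type 5 (peak Gamma at position 2): ranking walks positions 2-3-4-1, expanding outward from the peak — single-peaked.
Type 6 (peak Sigma at position 3): ranking walks positions 3-2-1-4, expanding outward from the peak — single-peaked.
Type 7 (peak Sigma at position 3): ranking walks positions 3-2-4-1, expanding outward from the peak — single-peaked.
Every ranking is single-peaked on this axis.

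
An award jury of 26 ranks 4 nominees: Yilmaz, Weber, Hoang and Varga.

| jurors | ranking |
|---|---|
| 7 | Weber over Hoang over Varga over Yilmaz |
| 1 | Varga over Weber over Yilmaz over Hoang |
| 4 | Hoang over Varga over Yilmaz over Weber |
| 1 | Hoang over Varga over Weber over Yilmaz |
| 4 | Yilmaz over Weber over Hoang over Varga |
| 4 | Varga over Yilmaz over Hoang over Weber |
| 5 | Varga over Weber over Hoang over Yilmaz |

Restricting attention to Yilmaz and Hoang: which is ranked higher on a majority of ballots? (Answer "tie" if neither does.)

Hoang

Ballots ranking Yilmaz above Hoang: 1 + 4 + 4 = 9.
Ballots ranking Hoang above Yilmaz: 26 − 9 = 17.
Hoang wins the head-to-head 17–9.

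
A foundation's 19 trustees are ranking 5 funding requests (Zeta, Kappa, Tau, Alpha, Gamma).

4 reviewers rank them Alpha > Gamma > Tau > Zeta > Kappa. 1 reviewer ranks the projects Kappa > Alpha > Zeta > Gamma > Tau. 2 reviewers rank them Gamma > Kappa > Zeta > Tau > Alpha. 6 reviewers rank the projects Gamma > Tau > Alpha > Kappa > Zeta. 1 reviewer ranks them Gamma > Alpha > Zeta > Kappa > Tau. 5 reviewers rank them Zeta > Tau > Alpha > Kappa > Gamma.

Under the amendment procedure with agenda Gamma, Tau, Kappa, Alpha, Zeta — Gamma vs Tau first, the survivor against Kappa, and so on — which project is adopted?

Alpha

Round 1: Gamma vs Tau — 14–5, Gamma advances.
Round 2: Gamma vs Kappa — 13–6, Gamma advances.
Round 3: Gamma vs Alpha — 9–10, Alpha advances.
Round 4: Alpha vs Zeta — 12–7, Alpha advances.
The agenda winner is Alpha.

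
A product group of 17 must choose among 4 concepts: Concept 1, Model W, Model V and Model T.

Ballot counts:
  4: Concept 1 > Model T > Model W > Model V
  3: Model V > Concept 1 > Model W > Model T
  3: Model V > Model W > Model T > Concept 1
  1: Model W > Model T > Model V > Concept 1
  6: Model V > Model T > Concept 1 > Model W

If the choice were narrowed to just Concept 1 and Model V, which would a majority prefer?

Ballots ranking Concept 1 above Model V: 4.
Ballots ranking Model V above Concept 1: 17 − 4 = 13.
Model V wins the head-to-head 13–4.

Model V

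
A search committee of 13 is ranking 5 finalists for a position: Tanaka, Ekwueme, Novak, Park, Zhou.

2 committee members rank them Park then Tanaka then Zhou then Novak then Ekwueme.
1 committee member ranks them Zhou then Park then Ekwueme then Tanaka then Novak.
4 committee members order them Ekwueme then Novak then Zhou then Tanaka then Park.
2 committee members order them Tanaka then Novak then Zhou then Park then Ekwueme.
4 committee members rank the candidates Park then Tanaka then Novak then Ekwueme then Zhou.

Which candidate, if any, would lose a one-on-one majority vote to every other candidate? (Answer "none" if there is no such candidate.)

none

Pairwise majorities:
Tanaka–Ekwueme: Tanaka 8–5.
Tanaka vs Novak: Tanaka preferred on 2+1+2+4 = 9 ballots; Tanaka wins 9–4.
Tanaka vs Park: Park, 7–6.
Tanaka vs Zhou: Tanaka preferred on 2+2+4 = 8 ballots; Tanaka wins 8–5.
Ekwueme vs Novak: Novak wins 8–5.
Ekwueme vs Park: Park wins 9–4.
Ekwueme vs Zhou: Ekwueme, 8–5.
Novak vs Park: Park, 7–6.
Novak vs Zhou: Novak preferred on 4+2+4 = 10 ballots; Novak wins 10–3.
Park–Zhou: Zhou 7–6.
Each candidate has at least one pairwise win (Tanaka beats Ekwueme; Ekwueme beats Zhou; Novak beats Ekwueme; Park beats Tanaka; Zhou beats Park) — no Condorcet loser.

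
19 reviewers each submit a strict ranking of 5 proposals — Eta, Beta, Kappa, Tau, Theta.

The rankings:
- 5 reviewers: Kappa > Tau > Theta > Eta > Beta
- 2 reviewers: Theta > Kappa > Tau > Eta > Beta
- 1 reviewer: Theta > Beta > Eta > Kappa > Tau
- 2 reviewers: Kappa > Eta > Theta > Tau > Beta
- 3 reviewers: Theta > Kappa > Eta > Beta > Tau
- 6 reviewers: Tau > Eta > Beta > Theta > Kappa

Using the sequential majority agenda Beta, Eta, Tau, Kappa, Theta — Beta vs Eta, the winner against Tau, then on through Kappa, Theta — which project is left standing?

Theta

Round 1: Beta vs Eta — 1–18, Eta advances.
Round 2: Eta vs Tau — 6–13, Tau advances.
Round 3: Tau vs Kappa — 6–13, Kappa advances.
Round 4: Kappa vs Theta — 7–12, Theta advances.
Theta survives the agenda.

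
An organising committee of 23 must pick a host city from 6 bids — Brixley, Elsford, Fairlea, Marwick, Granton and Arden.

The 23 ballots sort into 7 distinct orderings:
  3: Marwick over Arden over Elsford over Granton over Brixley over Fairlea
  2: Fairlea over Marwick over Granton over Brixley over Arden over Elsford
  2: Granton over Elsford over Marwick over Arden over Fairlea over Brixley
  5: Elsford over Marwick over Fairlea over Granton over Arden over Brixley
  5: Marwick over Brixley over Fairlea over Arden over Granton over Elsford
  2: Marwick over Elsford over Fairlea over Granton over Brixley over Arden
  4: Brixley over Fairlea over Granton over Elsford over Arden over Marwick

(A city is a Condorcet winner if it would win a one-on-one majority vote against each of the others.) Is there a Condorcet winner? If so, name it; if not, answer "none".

Check each pair by majority over 23 ballots:
Brixley vs Elsford: Elsford, 12–11.
Brixley vs Fairlea: Brixley wins 12–11.
Brixley vs Marwick: Marwick wins 19–4.
Brixley–Granton: Granton 14–9.
Brixley vs Arden: 2+5+2+4 = 13 for Brixley, 10 for Arden — Brixley by 13–10.
Elsford vs Fairlea: 3+2+5+2 = 12 for Elsford, 11 for Fairlea — Elsford by 12–11.
Elsford vs Marwick: Marwick wins 12–11.
Elsford vs Granton: 10 to 13, Granton.
Elsford vs Arden: 2+5+2+4 = 13 for Elsford, 10 for Arden — Elsford by 13–10.
Fairlea vs Marwick: Marwick, 17–6.
Fairlea vs Granton: Fairlea is ranked higher on 2+5+5+2+4 = 18 ballots, Granton on 5. Fairlea wins 18–5.
Fairlea vs Arden: 2+5+5+2+4 = 18 for Fairlea, 5 for Arden — Fairlea by 18–5.
Marwick vs Granton: Marwick is ranked higher on 3+2+5+5+2 = 17 ballots, Granton on 6. Marwick wins 17–6.
Marwick vs Arden: Marwick is ranked higher on 3+2+2+5+5+2 = 19 ballots, Arden on 4. Marwick wins 19–4.
Granton vs Arden: Granton preferred on 2+2+5+2+4 = 15 ballots; Granton wins 15–8.
Marwick wins every pairwise contest, so Marwick is the Condorcet winner.

Marwick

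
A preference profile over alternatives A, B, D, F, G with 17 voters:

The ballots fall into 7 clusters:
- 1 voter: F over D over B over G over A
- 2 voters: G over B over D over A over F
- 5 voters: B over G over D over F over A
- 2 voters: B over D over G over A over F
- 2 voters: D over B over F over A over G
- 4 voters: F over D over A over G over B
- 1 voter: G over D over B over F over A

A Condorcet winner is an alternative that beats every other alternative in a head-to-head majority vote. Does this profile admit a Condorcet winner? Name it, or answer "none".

B

Check each pair by majority over 17 ballots:
A vs B: 4 for A, 13 for B — B by 13–4.
A vs D: 0 to 17, D.
A vs F: 2+2 = 4 for A, 13 for F — F by 13–4.
A vs G: 6 to 11, G.
B vs D: 2+5+2 = 9 for B, 8 for D — B by 9–8.
B vs F: 2+5+2+2+1 = 12 for B, 5 for F — B by 12–5.
B vs G: B is ranked higher on 1+5+2+2 = 10 ballots, G on 7. B wins 10–7.
D vs F: D is ranked higher on 2+5+2+2+1 = 12 ballots, F on 5. D wins 12–5.
D vs G: 9 to 8, D.
F vs G: F is ranked higher on 1+2+4 = 7 ballots, G on 10. G wins 10–7.
B beats each of A, D, F, G — B is the Condorcet winner.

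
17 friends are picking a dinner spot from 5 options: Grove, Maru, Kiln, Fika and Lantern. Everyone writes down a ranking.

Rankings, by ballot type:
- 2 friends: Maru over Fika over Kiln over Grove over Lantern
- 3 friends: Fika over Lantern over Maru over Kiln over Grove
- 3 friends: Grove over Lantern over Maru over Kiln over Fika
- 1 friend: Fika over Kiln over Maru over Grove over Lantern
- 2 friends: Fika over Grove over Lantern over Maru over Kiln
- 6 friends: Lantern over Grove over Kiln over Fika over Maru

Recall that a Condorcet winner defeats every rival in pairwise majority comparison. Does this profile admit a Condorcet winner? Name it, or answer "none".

Check each pair by majority over 17 ballots:
Grove vs Maru: 11 to 6, Grove.
Grove vs Kiln: 11 to 6, Grove.
Grove vs Fika: 9 to 8, Grove.
Grove vs Lantern: 2+3+1+2 = 8 for Grove, 9 for Lantern — Lantern by 9–8.
Maru vs Kiln: Maru preferred on 2+3+3+2 = 10 ballots; Maru wins 10–7.
Maru vs Fika: 5 to 12, Fika.
Maru vs Lantern: 3 to 14, Lantern.
Kiln vs Fika: Kiln preferred on 3+6 = 9 ballots; Kiln wins 9–8.
Kiln vs Lantern: Kiln is ranked higher on 2+1 = 3 ballots, Lantern on 14. Lantern wins 14–3.
Fika vs Lantern: 8 to 9, Lantern.
Only Lantern has no losses; Lantern is the Condorcet winner.

Lantern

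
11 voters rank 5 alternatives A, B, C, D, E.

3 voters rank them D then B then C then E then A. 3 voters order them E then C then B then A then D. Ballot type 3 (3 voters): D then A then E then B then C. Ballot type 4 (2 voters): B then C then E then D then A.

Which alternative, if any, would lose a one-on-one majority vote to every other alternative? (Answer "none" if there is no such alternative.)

A

Head-to-head results (11 voters):
A vs B: A is ranked higher on 3 ballots, B on 8. B wins 8–3.
A vs C: 3 for A, 8 for C — C by 8–3.
A vs D: 3 for A, 8 for D — D by 8–3.
A vs E: 3 to 8, E.
B vs C: 3+3+2 = 8 for B, 3 for C — B by 8–3.
B–D: D 6–5.
B vs E: B is ranked higher on 3+2 = 5 ballots, E on 6. E wins 6–5.
C vs D: D wins 6–5.
C vs E: C preferred on 3+2 = 5 ballots; E wins 6–5.
D vs E: D is ranked higher on 3+3 = 6 ballots, E on 5. D wins 6–5.
A loses to every other alternative — it is the Condorcet loser.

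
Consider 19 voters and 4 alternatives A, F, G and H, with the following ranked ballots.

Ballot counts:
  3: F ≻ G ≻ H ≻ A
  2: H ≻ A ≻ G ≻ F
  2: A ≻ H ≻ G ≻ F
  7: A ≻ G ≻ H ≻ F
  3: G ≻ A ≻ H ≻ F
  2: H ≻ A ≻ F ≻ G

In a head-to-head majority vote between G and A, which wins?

A

Ballots ranking G above A: 3 + 3 = 6.
Ballots ranking A above G: 19 − 6 = 13.
A wins the head-to-head 13–6.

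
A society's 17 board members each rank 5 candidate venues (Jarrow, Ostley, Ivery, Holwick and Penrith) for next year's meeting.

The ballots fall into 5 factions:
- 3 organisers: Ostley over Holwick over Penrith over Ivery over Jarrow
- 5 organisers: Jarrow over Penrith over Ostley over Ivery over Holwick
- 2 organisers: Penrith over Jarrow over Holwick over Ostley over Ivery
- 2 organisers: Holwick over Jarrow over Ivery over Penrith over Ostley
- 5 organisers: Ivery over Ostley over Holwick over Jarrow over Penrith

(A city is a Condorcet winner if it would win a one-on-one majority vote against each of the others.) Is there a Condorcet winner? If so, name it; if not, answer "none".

Head-to-head results (17 organisers):
Jarrow vs Ostley: Jarrow, 9–8.
Jarrow–Ivery: Jarrow 9–8.
Jarrow vs Holwick: Holwick, 10–7.
Jarrow vs Penrith: Jarrow is ranked higher on 5+2+5 = 12 ballots, Penrith on 5. Jarrow wins 12–5.
Ostley–Ivery: Ostley 10–7.
Ostley vs Holwick: 3+5+5 = 13 for Ostley, 4 for Holwick — Ostley by 13–4.
Ostley vs Penrith: 3+5 = 8 for Ostley, 9 for Penrith — Penrith by 9–8.
Ivery vs Holwick: 10 to 7, Ivery.
Ivery vs Penrith: Ivery is ranked higher on 2+5 = 7 ballots, Penrith on 10. Penrith wins 10–7.
Holwick vs Penrith: Holwick is ranked higher on 3+2+5 = 10 ballots, Penrith on 7. Holwick wins 10–7.
No city is unbeaten: Jarrow loses to Holwick; Ostley loses to Jarrow; Ivery loses to Jarrow; Holwick loses to Ostley; Penrith loses to Jarrow. In particular Jarrow > Ostley > Holwick > Jarrow is a majority cycle — no Condorcet winner exists.

none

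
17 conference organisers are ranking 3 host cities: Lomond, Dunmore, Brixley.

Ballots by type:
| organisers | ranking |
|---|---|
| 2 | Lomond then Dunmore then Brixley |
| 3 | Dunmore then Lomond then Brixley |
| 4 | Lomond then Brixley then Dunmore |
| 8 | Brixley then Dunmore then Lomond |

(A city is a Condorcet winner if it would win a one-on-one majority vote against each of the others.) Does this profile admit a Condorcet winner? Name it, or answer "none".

Head-to-head results (17 organisers):
Lomond vs Dunmore: Dunmore wins 11–6.
Lomond vs Brixley: Lomond, 9–8.
Dunmore vs Brixley: Brixley wins 12–5.
No city is unbeaten: Lomond loses to Dunmore; Dunmore loses to Brixley; Brixley loses to Lomond. In particular Lomond > Brixley > Dunmore > Lomond is a majority cycle — no Condorcet winner exists.

none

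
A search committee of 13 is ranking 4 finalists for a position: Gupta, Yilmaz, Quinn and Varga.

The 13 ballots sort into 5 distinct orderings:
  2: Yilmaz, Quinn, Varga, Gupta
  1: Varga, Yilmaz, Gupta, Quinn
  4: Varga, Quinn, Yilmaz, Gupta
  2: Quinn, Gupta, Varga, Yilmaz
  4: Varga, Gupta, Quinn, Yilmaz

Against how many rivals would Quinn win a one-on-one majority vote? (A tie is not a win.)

2

Quinn against each rival (13 committee members):
Quinn vs Gupta: Quinn preferred on 2+4+2 = 8 ballots; Quinn wins 8–5.
Quinn vs Yilmaz: Quinn wins 10–3.
Quinn–Varga: Varga 9–4.
Quinn beats Gupta, Yilmaz; loses to Varga — 2 pairwise wins.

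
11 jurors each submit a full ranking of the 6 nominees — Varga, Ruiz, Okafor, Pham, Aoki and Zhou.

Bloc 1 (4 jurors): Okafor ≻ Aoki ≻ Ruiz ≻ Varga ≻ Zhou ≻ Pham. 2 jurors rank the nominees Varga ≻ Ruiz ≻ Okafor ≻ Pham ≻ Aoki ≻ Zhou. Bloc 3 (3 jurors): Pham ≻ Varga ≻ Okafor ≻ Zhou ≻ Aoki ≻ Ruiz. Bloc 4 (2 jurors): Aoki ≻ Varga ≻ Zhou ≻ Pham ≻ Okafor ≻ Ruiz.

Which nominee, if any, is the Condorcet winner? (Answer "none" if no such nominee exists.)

Pairwise majorities:
Varga vs Ruiz: 2+3+2 = 7 for Varga, 4 for Ruiz — Varga by 7–4.
Varga vs Okafor: Varga preferred on 2+3+2 = 7 ballots; Varga wins 7–4.
Varga vs Pham: 4+2+2 = 8 for Varga, 3 for Pham — Varga by 8–3.
Varga vs Aoki: 5 to 6, Aoki.
Varga vs Zhou: 4+2+3+2 = 11 for Varga, 0 for Zhou — Varga by 11–0.
Ruiz vs Okafor: Ruiz preferred on 2 ballots; Okafor wins 9–2.
Ruiz vs Pham: Ruiz is ranked higher on 4+2 = 6 ballots, Pham on 5. Ruiz wins 6–5.
Ruiz vs Aoki: Ruiz is ranked higher on 2 ballots, Aoki on 9. Aoki wins 9–2.
Ruiz vs Zhou: 4+2 = 6 for Ruiz, 5 for Zhou — Ruiz by 6–5.
Okafor vs Pham: 4+2 = 6 for Okafor, 5 for Pham — Okafor by 6–5.
Okafor vs Aoki: Okafor preferred on 4+2+3 = 9 ballots; Okafor wins 9–2.
Okafor vs Zhou: Okafor is ranked higher on 4+2+3 = 9 ballots, Zhou on 2. Okafor wins 9–2.
Pham vs Aoki: 2+3 = 5 for Pham, 6 for Aoki — Aoki by 6–5.
Pham vs Zhou: Pham preferred on 2+3 = 5 ballots; Zhou wins 6–5.
Aoki vs Zhou: Aoki is ranked higher on 4+2+2 = 8 ballots, Zhou on 3. Aoki wins 8–3.
Every nominee loses at least once (Varga loses to Aoki; Ruiz loses to Varga; Okafor loses to Varga; Pham loses to Varga; Aoki loses to Okafor; Zhou loses to Varga). The majority relation contains the cycle Varga > Okafor > Aoki > Varga, so there is no Condorcet winner.

none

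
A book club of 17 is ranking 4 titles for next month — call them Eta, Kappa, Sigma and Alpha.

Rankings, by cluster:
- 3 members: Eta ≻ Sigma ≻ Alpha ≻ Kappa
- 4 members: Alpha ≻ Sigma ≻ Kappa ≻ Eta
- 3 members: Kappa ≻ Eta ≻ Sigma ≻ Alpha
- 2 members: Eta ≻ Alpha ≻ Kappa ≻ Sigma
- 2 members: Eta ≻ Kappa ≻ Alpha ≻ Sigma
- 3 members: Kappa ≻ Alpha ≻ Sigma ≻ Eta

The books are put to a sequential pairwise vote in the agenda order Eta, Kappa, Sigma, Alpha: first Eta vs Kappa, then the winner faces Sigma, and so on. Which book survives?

Alpha

Round 1: Eta vs Kappa — 7–10, Kappa advances.
Round 2: Kappa vs Sigma — 10–7, Kappa advances.
Round 3: Kappa vs Alpha — 8–9, Alpha advances.
The agenda winner is Alpha.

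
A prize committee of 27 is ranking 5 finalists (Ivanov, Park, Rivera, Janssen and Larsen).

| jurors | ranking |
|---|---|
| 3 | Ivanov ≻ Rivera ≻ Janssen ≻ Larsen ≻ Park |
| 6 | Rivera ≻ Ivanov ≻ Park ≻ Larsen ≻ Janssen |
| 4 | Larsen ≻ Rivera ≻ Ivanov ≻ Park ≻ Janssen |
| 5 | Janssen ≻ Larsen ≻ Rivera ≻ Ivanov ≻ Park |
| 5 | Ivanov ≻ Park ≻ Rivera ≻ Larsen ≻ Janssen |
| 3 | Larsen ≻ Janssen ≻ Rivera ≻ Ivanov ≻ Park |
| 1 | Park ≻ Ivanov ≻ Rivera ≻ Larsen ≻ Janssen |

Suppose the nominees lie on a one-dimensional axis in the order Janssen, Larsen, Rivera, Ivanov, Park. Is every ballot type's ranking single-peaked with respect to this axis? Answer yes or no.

Axis positions: Janssen=1, Larsen=2, Rivera=3, Ivanov=4, Park=5.
Ballot type 1: ranking walks positions 4-3-1-2-5; Janssen is ranked above Larsen even though Larsen lies between Janssen and the peak Ivanov on the axis — preferences dip and rise again. Not single-peaked.
Ballot type 2 (peak Rivera at position 3): ranking walks positions 3-4-5-2-1, expanding outward from the peak — single-peaked.
Ballot type 3 (peak Larsen at position 2): ranking walks positions 2-3-4-5-1, expanding outward from the peak — single-peaked.
Ballot type 4 (peak Janssen at position 1): ranking walks positions 1-2-3-4-5, expanding outward from the peak — single-peaked.
Ballot type 5 (peak Ivanov at position 4): ranking walks positions 4-5-3-2-1, expanding outward from the peak — single-peaked.
Ballot type 6 (peak Larsen at position 2): ranking walks positions 2-1-3-4-5, expanding outward from the peak — single-peaked.
Ballot type 7 (peak Park at position 5): ranking walks positions 5-4-3-2-1, expanding outward from the peak — single-peaked.
Ballot type 1 violates single-peakedness, so the profile is not single-peaked on this axis.

no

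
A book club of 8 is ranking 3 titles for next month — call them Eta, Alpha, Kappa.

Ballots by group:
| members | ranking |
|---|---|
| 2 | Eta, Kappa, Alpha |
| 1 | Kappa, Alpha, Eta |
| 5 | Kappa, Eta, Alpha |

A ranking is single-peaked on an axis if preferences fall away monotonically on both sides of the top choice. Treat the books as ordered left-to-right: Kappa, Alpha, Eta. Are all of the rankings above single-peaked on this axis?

no

Axis positions: Kappa=1, Alpha=2, Eta=3.
Group 1: ranking walks positions 3-1-2; Kappa is ranked above Alpha even though Alpha lies between Kappa and the peak Eta on the axis — preferences dip and rise again. Not single-peaked.
Group 2 (peak Kappa at position 1): ranking walks positions 1-2-3, expanding outward from the peak — single-peaked.
Group 3: ranking walks positions 1-3-2; Eta is ranked above Alpha even though Alpha lies between Eta and the peak Kappa on the axis — preferences dip and rise again. Not single-peaked.
Group 1 violates single-peakedness, so the profile is not single-peaked on this axis.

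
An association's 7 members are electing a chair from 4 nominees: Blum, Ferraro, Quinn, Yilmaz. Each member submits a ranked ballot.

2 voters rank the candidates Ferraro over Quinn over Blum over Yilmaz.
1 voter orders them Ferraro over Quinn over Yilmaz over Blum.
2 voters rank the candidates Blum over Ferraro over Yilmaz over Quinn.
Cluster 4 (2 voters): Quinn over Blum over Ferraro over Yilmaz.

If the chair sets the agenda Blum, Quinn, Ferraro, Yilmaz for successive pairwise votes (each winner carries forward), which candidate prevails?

Ferraro

Round 1: Blum vs Quinn — 2–5, Quinn advances.
Round 2: Quinn vs Ferraro — 2–5, Ferraro advances.
Round 3: Ferraro vs Yilmaz — 7–0, Ferraro advances.
Ferraro survives the agenda.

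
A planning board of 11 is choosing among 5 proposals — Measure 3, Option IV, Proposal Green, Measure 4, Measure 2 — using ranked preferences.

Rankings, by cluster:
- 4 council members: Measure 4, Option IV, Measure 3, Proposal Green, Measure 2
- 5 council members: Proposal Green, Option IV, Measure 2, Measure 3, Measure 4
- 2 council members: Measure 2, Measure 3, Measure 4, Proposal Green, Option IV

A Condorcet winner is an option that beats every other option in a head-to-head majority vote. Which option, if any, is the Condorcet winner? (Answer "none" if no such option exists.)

Check each pair by majority over 11 ballots:
Measure 3 vs Option IV: Measure 3 is ranked higher on 2 ballots, Option IV on 9. Option IV wins 9–2.
Measure 3 vs Proposal Green: Measure 3 is ranked higher on 4+2 = 6 ballots, Proposal Green on 5. Measure 3 wins 6–5.
Measure 3 vs Measure 4: 5+2 = 7 for Measure 3, 4 for Measure 4 — Measure 3 by 7–4.
Measure 3 vs Measure 2: 4 for Measure 3, 7 for Measure 2 — Measure 2 by 7–4.
Option IV vs Proposal Green: 4 for Option IV, 7 for Proposal Green — Proposal Green by 7–4.
Option IV vs Measure 4: Option IV is ranked higher on 5 ballots, Measure 4 on 6. Measure 4 wins 6–5.
Option IV vs Measure 2: Option IV preferred on 4+5 = 9 ballots; Option IV wins 9–2.
Proposal Green vs Measure 4: 5 to 6, Measure 4.
Proposal Green vs Measure 2: Proposal Green is ranked higher on 4+5 = 9 ballots, Measure 2 on 2. Proposal Green wins 9–2.
Measure 4 vs Measure 2: 4 for Measure 4, 7 for Measure 2 — Measure 2 by 7–4.
Each option drops at least one matchup (Measure 3 loses to Option IV; Option IV loses to Proposal Green; Proposal Green loses to Measure 3; Measure 4 loses to Measure 3; Measure 2 loses to Option IV); the cycle Measure 3 > Proposal Green > Option IV > Measure 3 rules out a Condorcet winner.

none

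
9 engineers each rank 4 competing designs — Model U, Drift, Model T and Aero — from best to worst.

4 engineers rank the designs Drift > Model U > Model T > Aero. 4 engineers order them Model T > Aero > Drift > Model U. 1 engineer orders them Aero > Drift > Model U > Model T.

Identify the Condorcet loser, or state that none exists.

none

Pairwise majorities:
Model U–Drift: Drift 9–0.
Model U–Model T: Model U 5–4.
Model U vs Aero: Aero wins 5–4.
Drift vs Model T: Drift preferred on 4+1 = 5 ballots; Drift wins 5–4.
Drift vs Aero: Aero, 5–4.
Model T vs Aero: 4+4 = 8 for Model T, 1 for Aero — Model T by 8–1.
Each design has at least one pairwise win (Model U beats Model T; Drift beats Model U; Model T beats Aero; Aero beats Model U) — no Condorcet loser.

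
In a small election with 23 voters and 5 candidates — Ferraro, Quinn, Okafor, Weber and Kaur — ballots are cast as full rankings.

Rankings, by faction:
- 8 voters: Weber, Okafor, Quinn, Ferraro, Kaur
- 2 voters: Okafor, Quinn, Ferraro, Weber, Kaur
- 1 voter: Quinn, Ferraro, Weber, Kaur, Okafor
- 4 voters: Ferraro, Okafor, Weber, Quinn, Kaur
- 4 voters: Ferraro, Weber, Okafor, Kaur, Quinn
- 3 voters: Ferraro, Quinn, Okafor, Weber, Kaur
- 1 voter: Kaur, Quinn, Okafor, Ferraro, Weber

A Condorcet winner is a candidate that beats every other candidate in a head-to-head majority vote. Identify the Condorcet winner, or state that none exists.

none

Head-to-head results (23 voters):
Ferraro vs Quinn: 4+4+3 = 11 for Ferraro, 12 for Quinn — Quinn by 12–11.
Ferraro vs Okafor: 1+4+4+3 = 12 for Ferraro, 11 for Okafor — Ferraro by 12–11.
Ferraro vs Weber: Ferraro preferred on 2+1+4+4+3+1 = 15 ballots; Ferraro wins 15–8.
Ferraro vs Kaur: Ferraro preferred on 8+2+1+4+4+3 = 22 ballots; Ferraro wins 22–1.
Quinn vs Okafor: 1+3+1 = 5 for Quinn, 18 for Okafor — Okafor by 18–5.
Quinn vs Weber: Quinn is ranked higher on 2+1+3+1 = 7 ballots, Weber on 16. Weber wins 16–7.
Quinn vs Kaur: Quinn is ranked higher on 8+2+1+4+3 = 18 ballots, Kaur on 5. Quinn wins 18–5.
Okafor vs Weber: 10 to 13, Weber.
Okafor vs Kaur: 8+2+4+4+3 = 21 for Okafor, 2 for Kaur — Okafor by 21–2.
Weber vs Kaur: 22 to 1, Weber.
Each candidate drops at least one matchup (Ferraro loses to Quinn; Quinn loses to Okafor; Okafor loses to Ferraro; Weber loses to Ferraro; Kaur loses to Ferraro); the cycle Ferraro beats Okafor beats Quinn beats Ferraro rules out a Condorcet winner.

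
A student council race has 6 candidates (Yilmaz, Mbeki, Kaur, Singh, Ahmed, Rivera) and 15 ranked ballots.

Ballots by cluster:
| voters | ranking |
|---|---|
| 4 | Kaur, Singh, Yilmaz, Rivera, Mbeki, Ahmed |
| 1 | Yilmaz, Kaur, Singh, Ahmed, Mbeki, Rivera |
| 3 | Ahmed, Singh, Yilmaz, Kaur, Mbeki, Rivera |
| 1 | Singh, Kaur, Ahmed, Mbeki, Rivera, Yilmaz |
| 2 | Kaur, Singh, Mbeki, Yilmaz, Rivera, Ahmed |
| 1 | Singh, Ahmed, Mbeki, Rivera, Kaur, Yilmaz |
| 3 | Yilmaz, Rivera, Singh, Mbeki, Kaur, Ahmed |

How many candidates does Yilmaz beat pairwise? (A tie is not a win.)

3

Yilmaz against each rival (15 voters):
Yilmaz–Mbeki: Yilmaz 11–4.
Yilmaz–Kaur: Kaur 8–7.
Yilmaz vs Singh: 4 to 11, Singh.
Yilmaz vs Ahmed: Yilmaz is ranked higher on 4+1+2+3 = 10 ballots, Ahmed on 5. Yilmaz wins 10–5.
Yilmaz vs Rivera: Yilmaz is ranked higher on 4+1+3+2+3 = 13 ballots, Rivera on 2. Yilmaz wins 13–2.
Yilmaz beats Mbeki, Ahmed, Rivera; loses to Kaur, Singh — 3 pairwise wins.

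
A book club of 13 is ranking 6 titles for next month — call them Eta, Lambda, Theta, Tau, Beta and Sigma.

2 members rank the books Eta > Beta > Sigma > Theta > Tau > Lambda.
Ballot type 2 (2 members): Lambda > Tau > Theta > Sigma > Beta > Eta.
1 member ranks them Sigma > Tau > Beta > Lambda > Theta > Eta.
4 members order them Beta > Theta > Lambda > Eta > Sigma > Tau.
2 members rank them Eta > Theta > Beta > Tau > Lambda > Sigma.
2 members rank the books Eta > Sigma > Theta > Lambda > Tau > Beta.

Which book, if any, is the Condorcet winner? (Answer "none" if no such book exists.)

Beta

Pairwise majorities:
Eta vs Lambda: Lambda wins 7–6.
Eta vs Theta: Theta, 7–6.
Eta vs Tau: Eta wins 10–3.
Eta–Beta: Beta 7–6.
Eta vs Sigma: Eta wins 10–3.
Lambda–Theta: Theta 10–3.
Lambda vs Tau: Lambda, 8–5.
Lambda vs Beta: Beta wins 9–4.
Lambda–Sigma: Lambda 8–5.
Theta–Tau: Theta 10–3.
Theta–Beta: Beta 7–6.
Theta–Sigma: Theta 8–5.
Tau–Beta: Beta 8–5.
Tau vs Sigma: Sigma wins 9–4.
Beta–Sigma: Beta 8–5.
Beta defeats every rival head-to-head and is the Condorcet winner.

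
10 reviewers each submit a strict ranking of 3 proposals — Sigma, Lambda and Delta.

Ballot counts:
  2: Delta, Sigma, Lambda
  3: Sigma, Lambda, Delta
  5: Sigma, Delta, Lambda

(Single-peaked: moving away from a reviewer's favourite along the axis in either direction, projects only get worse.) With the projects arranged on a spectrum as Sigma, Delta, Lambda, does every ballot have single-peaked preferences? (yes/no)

no

Axis positions: Sigma=1, Delta=2, Lambda=3.
Group 1 (peak Delta at position 2): ranking walks positions 2-1-3, expanding outward from the peak — single-peaked.
Group 2: ranking walks positions 1-3-2; Lambda is ranked above Delta even though Delta lies between Lambda and the peak Sigma on the axis — preferences dip and rise again. Not single-peaked.
Group 3 (peak Sigma at position 1): ranking walks positions 1-2-3, expanding outward from the peak — single-peaked.
Group 2 violates single-peakedness, so the profile is not single-peaked on this axis.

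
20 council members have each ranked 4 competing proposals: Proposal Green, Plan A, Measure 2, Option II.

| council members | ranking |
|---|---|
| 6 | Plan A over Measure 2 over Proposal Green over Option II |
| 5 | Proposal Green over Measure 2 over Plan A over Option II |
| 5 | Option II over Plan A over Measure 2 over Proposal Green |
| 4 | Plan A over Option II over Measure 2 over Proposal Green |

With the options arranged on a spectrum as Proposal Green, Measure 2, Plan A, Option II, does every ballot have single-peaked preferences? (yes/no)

yes

Axis positions: Proposal Green=1, Measure 2=2, Plan A=3, Option II=4.
Group 1 (peak Plan A at position 3): ranking walks positions 3-2-1-4, expanding outward from the peak — single-peaked.
Group 2 (peak Proposal Green at position 1): ranking walks positions 1-2-3-4, expanding outward from the peak — single-peaked.
Group 3 (peak Option II at position 4): ranking walks positions 4-3-2-1, expanding outward from the peak — single-peaked.
Group 4 (peak Plan A at position 3): ranking walks positions 3-4-2-1, expanding outward from the peak — single-peaked.
Every ranking is single-peaked on this axis.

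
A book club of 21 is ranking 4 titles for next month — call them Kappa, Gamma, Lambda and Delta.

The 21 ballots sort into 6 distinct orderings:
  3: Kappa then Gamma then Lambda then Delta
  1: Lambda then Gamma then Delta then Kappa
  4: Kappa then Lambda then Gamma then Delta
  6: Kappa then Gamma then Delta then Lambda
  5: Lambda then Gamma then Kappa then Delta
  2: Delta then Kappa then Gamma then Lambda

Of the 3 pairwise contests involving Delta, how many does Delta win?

0

Delta against each rival (21 members):
Delta vs Kappa: Kappa, 18–3.
Delta–Gamma: Gamma 19–2.
Delta vs Lambda: Delta preferred on 6+2 = 8 ballots; Lambda wins 13–8.
Delta beats no one; loses to Kappa, Gamma, Lambda — 0 pairwise wins.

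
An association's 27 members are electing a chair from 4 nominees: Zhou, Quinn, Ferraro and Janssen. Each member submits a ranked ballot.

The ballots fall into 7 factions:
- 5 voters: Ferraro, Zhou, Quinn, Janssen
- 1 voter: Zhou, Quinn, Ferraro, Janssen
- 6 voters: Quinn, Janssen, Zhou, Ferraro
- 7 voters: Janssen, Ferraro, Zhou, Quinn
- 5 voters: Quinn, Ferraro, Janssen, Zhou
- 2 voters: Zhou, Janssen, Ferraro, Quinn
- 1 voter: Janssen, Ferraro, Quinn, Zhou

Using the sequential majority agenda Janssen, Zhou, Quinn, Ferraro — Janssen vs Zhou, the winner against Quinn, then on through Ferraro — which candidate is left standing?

Round 1: Janssen vs Zhou — 19–8, Janssen advances.
Round 2: Janssen vs Quinn — 10–17, Quinn advances.
Round 3: Quinn vs Ferraro — 12–15, Ferraro advances.
Ferraro survives the agenda.

Ferraro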